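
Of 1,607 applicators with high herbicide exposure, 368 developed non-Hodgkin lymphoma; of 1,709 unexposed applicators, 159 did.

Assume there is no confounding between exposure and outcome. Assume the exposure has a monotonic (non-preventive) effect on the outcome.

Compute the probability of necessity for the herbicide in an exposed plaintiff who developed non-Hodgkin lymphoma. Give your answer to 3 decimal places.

p₁ = P(outcome | exposed) = 368/1607 = 0.229
p₀ = P(outcome | unexposed) = 159/1709 = 0.093037
Under exogeneity and monotonicity, PN = (p₁ − p₀) / p₁.
PN = (0.229 − 0.093037) / 0.229 = 0.13596 / 0.229 ≈ 0.5937

PN ≈ 0.594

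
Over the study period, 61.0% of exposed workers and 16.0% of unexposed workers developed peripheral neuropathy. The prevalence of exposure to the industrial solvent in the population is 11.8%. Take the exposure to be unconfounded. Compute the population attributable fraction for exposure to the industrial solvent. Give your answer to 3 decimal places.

p₁ = 0.61, p₀ = 0.16.
Overall risk P(Y=1) = π·p₁ + (1−π)·p₀ = 0.118×0.61 + 0.882×0.16 = 0.2131.
Under exogeneity, PAF = [P(Y=1) − p₀] / P(Y=1).
PAF = (0.2131 − 0.16) / 0.2131 ≈ 0.2492

PAF ≈ 0.249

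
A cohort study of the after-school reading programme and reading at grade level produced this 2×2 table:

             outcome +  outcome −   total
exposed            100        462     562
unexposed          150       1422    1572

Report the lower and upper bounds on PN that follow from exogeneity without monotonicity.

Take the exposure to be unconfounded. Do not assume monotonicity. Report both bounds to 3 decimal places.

0.464 ≤ PN ≤ 1.000

p₁ = P(outcome | exposed) = 100/562 = 0.17794
p₀ = P(outcome | unexposed) = 150/1572 = 0.09542
Under exogeneity alone the bounds on PN are max{0,(p₁−p₀)/p₁} ≤ PN ≤ min{1,(1−p₀)/p₁}.
  lower = (p₁ − p₀)/p₁ = 0.082516 / 0.17794 ≈ 0.4637
  upper = min{1, (1 − p₀)/p₁} = 0.90458 / 0.17794 ≈ 5.0837 → capped at 1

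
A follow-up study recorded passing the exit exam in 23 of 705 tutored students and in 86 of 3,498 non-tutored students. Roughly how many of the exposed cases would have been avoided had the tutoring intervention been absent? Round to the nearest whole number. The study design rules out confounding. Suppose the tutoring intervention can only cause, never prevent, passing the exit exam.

about 6 cases

p₁ = P(outcome | exposed) = 23/705 = 0.032624
p₀ = P(outcome | unexposed) = 86/3498 = 0.024585
PN = (p₁ − p₀)/p₁ = (0.032624 − 0.024585) / 0.032624 ≈ 0.24640.
Attributable cases ≈ PN × (exposed cases) = 0.24640 × 23 ≈ 5.67.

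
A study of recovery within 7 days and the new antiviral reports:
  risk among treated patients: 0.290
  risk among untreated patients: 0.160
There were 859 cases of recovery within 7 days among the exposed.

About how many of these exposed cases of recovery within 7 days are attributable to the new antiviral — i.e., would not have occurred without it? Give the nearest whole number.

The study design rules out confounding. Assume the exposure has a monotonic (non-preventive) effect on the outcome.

about 385 cases

Let p₁ = 0.29, p₀ = 0.16.
PN = (p₁ − p₀)/p₁ = (0.29 − 0.16) / 0.29 ≈ 0.44828.
Attributable cases ≈ PN × (exposed cases) = 0.44828 × 859 ≈ 385.07.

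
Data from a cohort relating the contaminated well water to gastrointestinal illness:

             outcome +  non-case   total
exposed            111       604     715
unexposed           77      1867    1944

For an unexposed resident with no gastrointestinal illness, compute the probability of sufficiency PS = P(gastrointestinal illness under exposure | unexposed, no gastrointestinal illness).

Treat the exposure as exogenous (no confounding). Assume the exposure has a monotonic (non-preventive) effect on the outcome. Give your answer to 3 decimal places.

p₁ = P(outcome | exposed) = 111/715 = 0.15524
p₀ = P(outcome | unexposed) = 77/1944 = 0.039609
Under exogeneity and monotonicity, PS = (p₁ − p₀)/(1 − p₀).
PS = (0.15524 − 0.039609) / 0.96039 ≈ 0.1204

PS ≈ 0.120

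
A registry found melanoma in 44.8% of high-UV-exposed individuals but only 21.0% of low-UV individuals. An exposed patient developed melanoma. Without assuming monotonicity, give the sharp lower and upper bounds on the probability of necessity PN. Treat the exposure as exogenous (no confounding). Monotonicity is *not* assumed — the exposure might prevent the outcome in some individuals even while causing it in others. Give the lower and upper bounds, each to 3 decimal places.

0.531 ≤ PN ≤ 1.000

p₁ = 0.448, p₀ = 0.21.
Under exogeneity alone the bounds on PN are max{0,(p₁−p₀)/p₁} ≤ PN ≤ min{1,(1−p₀)/p₁}.
  lower = (p₁ − p₀)/p₁ = 0.238 / 0.448 ≈ 0.5312
  upper = min{1, (1 − p₀)/p₁} = 0.79 / 0.448 ≈ 1.7634 → capped at 1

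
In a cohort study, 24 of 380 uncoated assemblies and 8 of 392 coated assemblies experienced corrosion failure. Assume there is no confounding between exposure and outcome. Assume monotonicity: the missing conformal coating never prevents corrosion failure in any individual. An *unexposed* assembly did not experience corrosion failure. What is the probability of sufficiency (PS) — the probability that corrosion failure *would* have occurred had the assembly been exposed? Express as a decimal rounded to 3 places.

p₁ = P(outcome | exposed) = 24/380 = 0.063158
p₀ = P(outcome | unexposed) = 8/392 = 0.020408
Under exogeneity and monotonicity, PS = (p₁ − p₀) / (1 − p₀).
PS = (0.063158 − 0.020408) / (1 − 0.020408) = 0.04275 / 0.97959 ≈ 0.0436

PS ≈ 0.044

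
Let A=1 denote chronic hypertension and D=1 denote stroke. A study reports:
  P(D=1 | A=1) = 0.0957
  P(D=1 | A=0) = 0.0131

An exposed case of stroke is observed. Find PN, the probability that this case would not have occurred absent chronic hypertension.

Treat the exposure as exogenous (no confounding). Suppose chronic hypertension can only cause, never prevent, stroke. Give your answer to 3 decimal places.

PN ≈ 0.863

Let p₁ = 0.0957, p₀ = 0.0131.
Under exogeneity and monotonicity, PN = (p₁ − p₀) / p₁.
PN = (0.0957 − 0.0131) / 0.0957 = 0.0826 / 0.0957 ≈ 0.8631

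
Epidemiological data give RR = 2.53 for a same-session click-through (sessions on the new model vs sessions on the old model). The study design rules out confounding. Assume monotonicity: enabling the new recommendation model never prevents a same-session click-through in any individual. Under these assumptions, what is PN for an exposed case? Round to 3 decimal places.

PN ≈ 0.605

Under exogeneity and monotonicity, PN = (RR − 1) / RR = 1 − 1/RR.
PN = (2.53 − 1) / 2.53 = 1.53 / 2.53 ≈ 0.6047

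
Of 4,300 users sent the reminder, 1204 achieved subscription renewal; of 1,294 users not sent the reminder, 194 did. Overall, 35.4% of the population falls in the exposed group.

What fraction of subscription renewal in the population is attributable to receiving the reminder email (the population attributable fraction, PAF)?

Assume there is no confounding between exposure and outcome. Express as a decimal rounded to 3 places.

p₁ = P(outcome | exposed) = 1204/4300 = 0.28
p₀ = P(outcome | unexposed) = 194/1294 = 0.14992
Overall risk P(Y=1) = π·p₁ + (1−π)·p₀ = 0.354×0.28 + 0.646×0.14992 = 0.19597.
Under exogeneity, PAF = [P(Y=1) − p₀] / P(Y=1).
PAF = (0.19597 − 0.14992) / 0.19597 ≈ 0.2350

PAF ≈ 0.235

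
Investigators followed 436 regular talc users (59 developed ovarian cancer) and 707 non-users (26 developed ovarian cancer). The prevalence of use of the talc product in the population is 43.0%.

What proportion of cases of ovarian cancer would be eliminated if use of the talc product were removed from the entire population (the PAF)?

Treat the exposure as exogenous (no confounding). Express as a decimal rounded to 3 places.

PAF ≈ 0.535

p₁ = P(outcome | exposed) = 59/436 = 0.13532
p₀ = P(outcome | unexposed) = 26/707 = 0.036775
Overall risk P(Y=1) = π·p₁ + (1−π)·p₀ = 0.43×0.13532 + 0.57×0.036775 = 0.07915.
Under exogeneity, PAF = [P(Y=1) − p₀] / P(Y=1).
PAF = (0.07915 − 0.036775) / 0.07915 ≈ 0.5354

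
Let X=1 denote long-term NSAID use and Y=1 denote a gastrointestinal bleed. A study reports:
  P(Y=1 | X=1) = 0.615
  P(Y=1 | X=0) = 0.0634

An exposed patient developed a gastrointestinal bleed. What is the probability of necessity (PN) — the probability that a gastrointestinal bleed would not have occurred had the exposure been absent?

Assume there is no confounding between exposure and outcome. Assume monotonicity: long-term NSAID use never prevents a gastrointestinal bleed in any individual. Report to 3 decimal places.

PN ≈ 0.897

Let p₁ = 0.615, p₀ = 0.0634.
Under exogeneity and monotonicity, PN = (p₁ − p₀) / p₁.
PN = (0.615 − 0.0634) / 0.615 = 0.5516 / 0.615 ≈ 0.8969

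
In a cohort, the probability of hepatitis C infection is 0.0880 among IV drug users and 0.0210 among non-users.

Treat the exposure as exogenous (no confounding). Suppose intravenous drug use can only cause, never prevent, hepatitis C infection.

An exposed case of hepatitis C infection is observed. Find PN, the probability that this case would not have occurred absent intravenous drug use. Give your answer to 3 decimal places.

PN ≈ 0.761

Let p₁ = 0.088, p₀ = 0.021.
Under exogeneity and monotonicity, PN = (p₁ − p₀) / p₁.
PN = (0.088 − 0.021) / 0.088 = 0.067 / 0.088 ≈ 0.7614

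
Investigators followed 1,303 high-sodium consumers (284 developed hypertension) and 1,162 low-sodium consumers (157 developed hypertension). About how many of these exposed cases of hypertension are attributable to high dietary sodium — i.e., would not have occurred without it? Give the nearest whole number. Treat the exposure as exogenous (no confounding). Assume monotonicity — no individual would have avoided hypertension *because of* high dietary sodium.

p₁ = P(outcome | exposed) = 284/1303 = 0.21796
p₀ = P(outcome | unexposed) = 157/1162 = 0.13511
PN = (p₁ − p₀)/p₁ = (0.21796 − 0.13511) / 0.21796 ≈ 0.38010.
Attributable cases ≈ PN × (exposed cases) = 0.38010 × 284 ≈ 107.95.

about 108 cases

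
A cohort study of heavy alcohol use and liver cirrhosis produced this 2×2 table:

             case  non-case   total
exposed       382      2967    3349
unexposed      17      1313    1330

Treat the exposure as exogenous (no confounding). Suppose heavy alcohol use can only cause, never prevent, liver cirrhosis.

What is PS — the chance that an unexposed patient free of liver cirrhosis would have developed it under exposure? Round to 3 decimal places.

p₁ = P(outcome | exposed) = 382/3349 = 0.11406
p₀ = P(outcome | unexposed) = 17/1330 = 0.012782
Under exogeneity and monotonicity, PS = (p₁ − p₀) / (1 − p₀).
PS = (0.11406 − 0.012782) / (1 − 0.012782) = 0.10128 / 0.98722 ≈ 0.1026

PS ≈ 0.103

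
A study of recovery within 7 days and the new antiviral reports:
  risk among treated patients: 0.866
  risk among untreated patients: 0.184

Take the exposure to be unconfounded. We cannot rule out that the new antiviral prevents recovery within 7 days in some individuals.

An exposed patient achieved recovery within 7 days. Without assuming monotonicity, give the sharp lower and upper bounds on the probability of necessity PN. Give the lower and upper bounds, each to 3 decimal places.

Let p₁ = 0.866, p₀ = 0.184.
Under exogeneity alone the bounds on PN are max{0,(p₁−p₀)/p₁} ≤ PN ≤ min{1,(1−p₀)/p₁}.
  lower = (p₁ − p₀)/p₁ = 0.682 / 0.866 ≈ 0.7875
  upper = min{1, (1 − p₀)/p₁} = 0.816 / 0.866 ≈ 0.9423

0.788 ≤ PN ≤ 0.942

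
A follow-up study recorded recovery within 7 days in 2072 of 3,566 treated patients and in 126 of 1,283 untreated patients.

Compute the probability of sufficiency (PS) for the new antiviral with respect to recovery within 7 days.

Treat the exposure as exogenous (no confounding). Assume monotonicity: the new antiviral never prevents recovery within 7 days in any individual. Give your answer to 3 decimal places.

p₁ = P(outcome | exposed) = 2072/3566 = 0.58104
p₀ = P(outcome | unexposed) = 126/1283 = 0.098207
Under exogeneity and monotonicity, PS = (p₁ − p₀) / (1 − p₀).
PS = (0.58104 − 0.098207) / (1 − 0.098207) = 0.48284 / 0.90179 ≈ 0.5354

PS ≈ 0.535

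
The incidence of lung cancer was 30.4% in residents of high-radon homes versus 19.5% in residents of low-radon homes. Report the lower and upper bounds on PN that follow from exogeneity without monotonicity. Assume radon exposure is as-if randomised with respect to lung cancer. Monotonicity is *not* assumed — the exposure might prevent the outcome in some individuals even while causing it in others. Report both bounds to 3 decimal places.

0.359 ≤ PN ≤ 1.000

p₁ = 0.304, p₀ = 0.195.
Under exogeneity alone the bounds on PN are max{0,(p₁−p₀)/p₁} ≤ PN ≤ min{1,(1−p₀)/p₁}.
  lower = (p₁ − p₀)/p₁ = 0.109 / 0.304 ≈ 0.3586
  upper = min{1, (1 − p₀)/p₁} = 0.805 / 0.304 ≈ 2.6480 → capped at 1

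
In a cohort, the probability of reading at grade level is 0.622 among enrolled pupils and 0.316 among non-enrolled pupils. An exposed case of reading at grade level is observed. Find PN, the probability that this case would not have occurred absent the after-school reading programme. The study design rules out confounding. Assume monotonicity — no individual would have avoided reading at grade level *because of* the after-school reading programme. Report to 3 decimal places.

Let p₁ = 0.622, p₀ = 0.316.
Under exogeneity and monotonicity, PN = (p₁ − p₀) / p₁.
PN = (0.622 − 0.316) / 0.622 = 0.306 / 0.622 ≈ 0.4920

PN ≈ 0.492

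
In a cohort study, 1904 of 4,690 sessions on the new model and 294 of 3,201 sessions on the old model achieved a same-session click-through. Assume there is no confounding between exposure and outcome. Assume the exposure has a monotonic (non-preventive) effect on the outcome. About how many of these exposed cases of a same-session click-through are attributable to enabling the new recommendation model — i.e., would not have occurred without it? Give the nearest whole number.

about 1473 cases

p₁ = P(outcome | exposed) = 1904/4690 = 0.40597
p₀ = P(outcome | unexposed) = 294/3201 = 0.091846
PN = (p₁ − p₀)/p₁ = (0.40597 − 0.091846) / 0.40597 ≈ 0.77376.
Attributable cases ≈ PN × (exposed cases) = 0.77376 × 1904 ≈ 1473.24.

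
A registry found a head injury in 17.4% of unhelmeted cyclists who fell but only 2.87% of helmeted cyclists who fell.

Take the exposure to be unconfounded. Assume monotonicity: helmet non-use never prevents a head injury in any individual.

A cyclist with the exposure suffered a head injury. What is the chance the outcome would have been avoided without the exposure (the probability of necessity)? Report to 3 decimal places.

PN ≈ 0.835

p₁ = 0.174, p₀ = 0.0287.
Under exogeneity and monotonicity, PN = (p₁ − p₀) / p₁.
PN = (0.174 − 0.0287) / 0.174 = 0.1453 / 0.174 ≈ 0.8351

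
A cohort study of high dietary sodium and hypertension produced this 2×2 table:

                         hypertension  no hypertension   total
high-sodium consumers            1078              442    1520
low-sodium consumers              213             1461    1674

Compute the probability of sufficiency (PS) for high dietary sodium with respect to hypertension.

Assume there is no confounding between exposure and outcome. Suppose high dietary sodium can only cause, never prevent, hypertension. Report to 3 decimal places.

p₁ = P(outcome | exposed) = 1078/1520 = 0.70921
p₀ = P(outcome | unexposed) = 213/1674 = 0.12724
Under exogeneity and monotonicity, PS = (p₁ − p₀) / (1 − p₀).
PS = (0.70921 − 0.12724) / (1 − 0.12724) = 0.58197 / 0.87276 ≈ 0.6668

PS ≈ 0.667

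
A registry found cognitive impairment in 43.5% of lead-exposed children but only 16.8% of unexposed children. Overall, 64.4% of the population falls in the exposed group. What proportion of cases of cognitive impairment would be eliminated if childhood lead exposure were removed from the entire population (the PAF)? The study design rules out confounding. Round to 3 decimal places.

PAF ≈ 0.506

p₁ = 0.435, p₀ = 0.168.
Overall risk P(Y=1) = π·p₁ + (1−π)·p₀ = 0.644×0.435 + 0.356×0.168 = 0.33995.
Under exogeneity, PAF = [P(Y=1) − p₀] / P(Y=1).
PAF = (0.33995 − 0.168) / 0.33995 ≈ 0.5058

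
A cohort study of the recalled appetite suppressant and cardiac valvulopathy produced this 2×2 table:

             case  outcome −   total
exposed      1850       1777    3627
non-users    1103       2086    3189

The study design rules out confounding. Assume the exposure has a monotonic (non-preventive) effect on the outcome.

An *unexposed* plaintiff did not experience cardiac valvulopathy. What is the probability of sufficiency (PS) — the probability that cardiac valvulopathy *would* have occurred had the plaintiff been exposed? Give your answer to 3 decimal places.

PS ≈ 0.251

p₁ = P(outcome | exposed) = 1850/3627 = 0.51006
p₀ = P(outcome | unexposed) = 1103/3189 = 0.34588
Under exogeneity and monotonicity, PS = (p₁ − p₀)/(1 − p₀).
PS = (0.51006 − 0.34588) / 0.65412 ≈ 0.2510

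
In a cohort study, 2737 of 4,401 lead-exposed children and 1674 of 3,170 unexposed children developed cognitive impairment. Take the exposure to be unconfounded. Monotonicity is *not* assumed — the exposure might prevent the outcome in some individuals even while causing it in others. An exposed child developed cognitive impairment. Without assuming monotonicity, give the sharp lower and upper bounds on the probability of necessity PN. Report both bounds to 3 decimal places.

p₁ = P(outcome | exposed) = 2737/4401 = 0.6219
p₀ = P(outcome | unexposed) = 1674/3170 = 0.52808
Under exogeneity alone the bounds on PN are max{0,(p₁−p₀)/p₁} ≤ PN ≤ min{1,(1−p₀)/p₁}.
  lower = (p₁ − p₀)/p₁ = 0.093828 / 0.6219 ≈ 0.1509
  upper = min{1, (1 − p₀)/p₁} = 0.47192 / 0.6219 ≈ 0.7588

0.151 ≤ PN ≤ 0.759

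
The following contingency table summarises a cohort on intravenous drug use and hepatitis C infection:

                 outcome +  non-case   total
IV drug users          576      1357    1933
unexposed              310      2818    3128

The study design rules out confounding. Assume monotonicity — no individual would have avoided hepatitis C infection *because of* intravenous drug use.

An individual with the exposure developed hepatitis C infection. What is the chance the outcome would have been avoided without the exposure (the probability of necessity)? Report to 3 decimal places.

PN ≈ 0.667

p₁ = P(outcome | exposed) = 576/1933 = 0.29798
p₀ = P(outcome | unexposed) = 310/3128 = 0.099105
Under exogeneity and monotonicity, PN = (p₁ − p₀) / p₁.
PN = (0.29798 − 0.099105) / 0.29798 = 0.19888 / 0.29798 ≈ 0.6674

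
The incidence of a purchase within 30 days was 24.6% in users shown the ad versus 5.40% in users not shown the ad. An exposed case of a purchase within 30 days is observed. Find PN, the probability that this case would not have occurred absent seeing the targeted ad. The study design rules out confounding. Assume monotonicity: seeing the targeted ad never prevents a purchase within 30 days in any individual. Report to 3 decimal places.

PN ≈ 0.780

p₁ = 0.246, p₀ = 0.054.
Under exogeneity and monotonicity, PN = (p₁ − p₀) / p₁.
PN = (0.246 − 0.054) / 0.246 = 0.192 / 0.246 ≈ 0.7805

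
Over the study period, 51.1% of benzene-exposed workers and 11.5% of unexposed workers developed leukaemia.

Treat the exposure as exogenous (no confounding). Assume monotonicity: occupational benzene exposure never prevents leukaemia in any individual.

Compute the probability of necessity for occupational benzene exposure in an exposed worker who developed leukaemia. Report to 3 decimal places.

p₁ = 0.511, p₀ = 0.115.
Under exogeneity and monotonicity, PN = (p₁ − p₀) / p₁.
PN = (0.511 − 0.115) / 0.511 = 0.396 / 0.511 ≈ 0.7750

PN ≈ 0.775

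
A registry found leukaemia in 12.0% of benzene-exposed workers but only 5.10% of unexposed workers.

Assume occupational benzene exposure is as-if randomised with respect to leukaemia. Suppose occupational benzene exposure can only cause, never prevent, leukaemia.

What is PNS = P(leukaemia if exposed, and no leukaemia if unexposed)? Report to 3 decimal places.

p₁ = 0.12, p₀ = 0.051.
Under exogeneity and monotonicity, PNS = p₁ − p₀.
PNS = 0.12 − 0.051 = 0.069

PNS ≈ 0.069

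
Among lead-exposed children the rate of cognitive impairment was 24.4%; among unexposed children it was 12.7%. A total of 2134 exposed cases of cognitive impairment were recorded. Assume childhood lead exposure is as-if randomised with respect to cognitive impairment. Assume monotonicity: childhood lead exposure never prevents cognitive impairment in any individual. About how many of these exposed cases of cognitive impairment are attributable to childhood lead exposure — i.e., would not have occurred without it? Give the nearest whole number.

p₁ = 0.244, p₀ = 0.127.
PN = (p₁ − p₀)/p₁ = (0.244 − 0.127) / 0.244 ≈ 0.47951.
Attributable cases ≈ PN × (exposed cases) = 0.47951 × 2134 ≈ 1023.27.

about 1023 cases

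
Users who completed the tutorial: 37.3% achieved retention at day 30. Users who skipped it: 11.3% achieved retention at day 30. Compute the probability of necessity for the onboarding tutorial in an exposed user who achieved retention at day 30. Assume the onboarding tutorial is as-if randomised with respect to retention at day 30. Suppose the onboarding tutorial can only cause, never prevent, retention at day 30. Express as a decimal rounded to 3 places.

p₁ = 0.373, p₀ = 0.113.
Under exogeneity and monotonicity, PN = (p₁ − p₀) / p₁.
PN = (0.373 − 0.113) / 0.373 = 0.26 / 0.373 ≈ 0.6971

PN ≈ 0.697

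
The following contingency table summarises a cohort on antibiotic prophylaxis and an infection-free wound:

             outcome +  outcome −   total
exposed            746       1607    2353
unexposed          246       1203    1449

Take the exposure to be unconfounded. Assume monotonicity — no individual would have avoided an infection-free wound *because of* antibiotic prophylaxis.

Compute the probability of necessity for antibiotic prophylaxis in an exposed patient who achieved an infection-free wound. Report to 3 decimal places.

p₁ = P(outcome | exposed) = 746/2353 = 0.31704
p₀ = P(outcome | unexposed) = 246/1449 = 0.16977
Under exogeneity and monotonicity, PN = (p₁ − p₀)/p₁.
PN = (0.31704 − 0.16977) / 0.31704 ≈ 0.4645

PN ≈ 0.465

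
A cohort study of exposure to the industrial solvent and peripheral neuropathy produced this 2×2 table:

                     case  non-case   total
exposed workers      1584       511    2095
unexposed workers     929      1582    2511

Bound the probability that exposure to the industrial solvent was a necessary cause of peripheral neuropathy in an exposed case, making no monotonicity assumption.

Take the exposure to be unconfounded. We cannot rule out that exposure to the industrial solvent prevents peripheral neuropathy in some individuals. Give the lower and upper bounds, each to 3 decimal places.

0.511 ≤ PN ≤ 0.833

p₁ = P(outcome | exposed) = 1584/2095 = 0.75609
p₀ = P(outcome | unexposed) = 929/2511 = 0.36997
Under exogeneity alone the bounds on PN are max{0,(p₁−p₀)/p₁} ≤ PN ≤ min{1,(1−p₀)/p₁}.
  lower = (p₁ − p₀)/p₁ = 0.38611 / 0.75609 ≈ 0.5107
  upper = min{1, (1 − p₀)/p₁} = 0.63003 / 0.75609 ≈ 0.8333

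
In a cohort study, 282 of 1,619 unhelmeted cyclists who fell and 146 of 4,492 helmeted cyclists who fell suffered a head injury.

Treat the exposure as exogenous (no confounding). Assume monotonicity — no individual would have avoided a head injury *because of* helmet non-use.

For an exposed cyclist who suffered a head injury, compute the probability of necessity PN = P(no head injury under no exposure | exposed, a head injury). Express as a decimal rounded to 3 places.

p₁ = P(outcome | exposed) = 282/1619 = 0.17418
p₀ = P(outcome | unexposed) = 146/4492 = 0.032502
Under exogeneity and monotonicity, PN = (p₁ − p₀) / p₁.
PN = (0.17418 − 0.032502) / 0.17418 = 0.14168 / 0.17418 ≈ 0.8134

PN ≈ 0.813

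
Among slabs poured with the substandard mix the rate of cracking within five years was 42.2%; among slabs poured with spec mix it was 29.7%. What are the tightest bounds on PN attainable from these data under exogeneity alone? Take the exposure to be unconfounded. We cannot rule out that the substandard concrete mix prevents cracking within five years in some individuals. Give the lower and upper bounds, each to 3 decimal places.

p₁ = 0.422, p₀ = 0.297.
Under exogeneity alone the bounds on PN are max{0,(p₁−p₀)/p₁} ≤ PN ≤ min{1,(1−p₀)/p₁}.
  lower = (p₁ − p₀)/p₁ = 0.125 / 0.422 ≈ 0.2962
  upper = min{1, (1 − p₀)/p₁} = 0.703 / 0.422 ≈ 1.6659 → capped at 1

0.296 ≤ PN ≤ 1.000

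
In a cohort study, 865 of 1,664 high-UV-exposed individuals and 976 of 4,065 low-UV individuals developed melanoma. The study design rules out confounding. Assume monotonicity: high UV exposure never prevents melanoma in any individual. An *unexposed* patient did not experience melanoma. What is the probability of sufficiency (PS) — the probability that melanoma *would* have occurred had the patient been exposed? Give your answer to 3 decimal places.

p₁ = P(outcome | exposed) = 865/1664 = 0.51983
p₀ = P(outcome | unexposed) = 976/4065 = 0.2401
Under exogeneity and monotonicity, PS = (p₁ − p₀) / (1 − p₀).
PS = (0.51983 − 0.2401) / (1 − 0.2401) = 0.27973 / 0.7599 ≈ 0.3681

PS ≈ 0.368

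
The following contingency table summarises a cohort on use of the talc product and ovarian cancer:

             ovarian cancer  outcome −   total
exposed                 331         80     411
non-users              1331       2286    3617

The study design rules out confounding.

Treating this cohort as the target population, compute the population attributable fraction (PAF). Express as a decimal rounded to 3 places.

PAF ≈ 0.108

p₁ = P(outcome | exposed) = 331/411 = 0.80535
p₀ = P(outcome | unexposed) = 1331/3617 = 0.36798
Exposure prevalence π = 411/4028 = 0.10204; overall risk P(Y=1) = 0.41261.
Under exogeneity, PAF = [P(Y=1) − p₀]/P(Y=1).
PAF = (0.41261 − 0.36798) / 0.41261 ≈ 0.1082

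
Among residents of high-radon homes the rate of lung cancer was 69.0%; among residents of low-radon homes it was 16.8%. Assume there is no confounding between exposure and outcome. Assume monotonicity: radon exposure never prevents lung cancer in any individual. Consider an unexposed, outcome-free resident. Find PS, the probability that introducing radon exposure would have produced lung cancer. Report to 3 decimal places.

PS ≈ 0.627

p₁ = 0.69, p₀ = 0.168.
Under exogeneity and monotonicity, PS = (p₁ − p₀) / (1 − p₀).
PS = (0.69 − 0.168) / (1 − 0.168) = 0.522 / 0.832 ≈ 0.6274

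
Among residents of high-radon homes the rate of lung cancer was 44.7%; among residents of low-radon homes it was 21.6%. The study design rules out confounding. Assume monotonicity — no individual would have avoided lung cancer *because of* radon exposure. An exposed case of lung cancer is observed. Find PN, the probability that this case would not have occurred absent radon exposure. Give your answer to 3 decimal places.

PN ≈ 0.517

p₁ = 0.447, p₀ = 0.216.
Under exogeneity and monotonicity, PN = (p₁ − p₀) / p₁.
PN = (0.447 − 0.216) / 0.447 = 0.231 / 0.447 ≈ 0.5168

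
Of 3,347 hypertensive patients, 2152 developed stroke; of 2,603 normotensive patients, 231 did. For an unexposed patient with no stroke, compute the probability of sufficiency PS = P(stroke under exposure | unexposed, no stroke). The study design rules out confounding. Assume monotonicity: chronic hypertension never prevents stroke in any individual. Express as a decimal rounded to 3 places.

PS ≈ 0.608

p₁ = P(outcome | exposed) = 2152/3347 = 0.64296
p₀ = P(outcome | unexposed) = 231/2603 = 0.088744
Under exogeneity and monotonicity, PS = (p₁ − p₀) / (1 − p₀).
PS = (0.64296 − 0.088744) / (1 − 0.088744) = 0.55422 / 0.91126 ≈ 0.6082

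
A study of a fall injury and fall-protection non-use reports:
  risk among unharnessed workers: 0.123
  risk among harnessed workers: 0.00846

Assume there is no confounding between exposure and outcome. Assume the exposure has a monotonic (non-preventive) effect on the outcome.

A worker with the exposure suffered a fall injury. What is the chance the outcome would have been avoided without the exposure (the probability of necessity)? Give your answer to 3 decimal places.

Let p₁ = 0.123, p₀ = 0.00846.
Under exogeneity and monotonicity, PN = (p₁ − p₀) / p₁.
PN = (0.123 − 0.00846) / 0.123 = 0.11454 / 0.123 ≈ 0.9312

PN ≈ 0.931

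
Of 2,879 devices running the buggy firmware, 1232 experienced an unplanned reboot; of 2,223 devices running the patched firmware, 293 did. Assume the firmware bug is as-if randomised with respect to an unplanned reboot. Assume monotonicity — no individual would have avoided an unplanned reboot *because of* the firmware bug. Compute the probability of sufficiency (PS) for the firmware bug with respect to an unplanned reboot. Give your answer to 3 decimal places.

PS ≈ 0.341

p₁ = P(outcome | exposed) = 1232/2879 = 0.42793
p₀ = P(outcome | unexposed) = 293/2223 = 0.1318
Under exogeneity and monotonicity, PS = (p₁ − p₀) / (1 − p₀).
PS = (0.42793 − 0.1318) / (1 − 0.1318) = 0.29612 / 0.8682 ≈ 0.3411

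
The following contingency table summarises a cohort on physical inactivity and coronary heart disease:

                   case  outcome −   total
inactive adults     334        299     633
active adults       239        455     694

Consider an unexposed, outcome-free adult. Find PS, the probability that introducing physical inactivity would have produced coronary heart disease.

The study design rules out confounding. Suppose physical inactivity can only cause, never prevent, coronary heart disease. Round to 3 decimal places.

PS ≈ 0.280

p₁ = P(outcome | exposed) = 334/633 = 0.52765
p₀ = P(outcome | unexposed) = 239/694 = 0.34438
Under exogeneity and monotonicity, PS = (p₁ − p₀)/(1 − p₀).
PS = (0.52765 − 0.34438) / 0.65562 ≈ 0.2795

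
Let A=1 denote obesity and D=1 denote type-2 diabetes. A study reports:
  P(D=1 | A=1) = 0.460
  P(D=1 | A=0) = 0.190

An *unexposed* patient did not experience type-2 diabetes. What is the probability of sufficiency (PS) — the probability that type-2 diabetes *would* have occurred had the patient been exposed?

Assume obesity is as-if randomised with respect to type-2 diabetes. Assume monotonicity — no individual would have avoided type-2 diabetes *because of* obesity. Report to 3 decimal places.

PS ≈ 0.333

Let p₁ = 0.46, p₀ = 0.19.
Under exogeneity and monotonicity, PS = (p₁ − p₀) / (1 − p₀).
PS = (0.46 − 0.19) / (1 − 0.19) = 0.27 / 0.81 ≈ 0.3333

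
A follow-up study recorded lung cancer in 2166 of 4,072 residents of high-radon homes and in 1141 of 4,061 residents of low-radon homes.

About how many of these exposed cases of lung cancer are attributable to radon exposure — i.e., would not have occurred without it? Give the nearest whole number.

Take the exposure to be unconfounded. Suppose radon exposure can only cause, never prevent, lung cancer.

about 1022 cases

p₁ = P(outcome | exposed) = 2166/4072 = 0.53193
p₀ = P(outcome | unexposed) = 1141/4061 = 0.28097
PN = (p₁ − p₀)/p₁ = (0.53193 − 0.28097) / 0.53193 ≈ 0.47180.
Attributable cases ≈ PN × (exposed cases) = 0.47180 × 2166 ≈ 1021.91.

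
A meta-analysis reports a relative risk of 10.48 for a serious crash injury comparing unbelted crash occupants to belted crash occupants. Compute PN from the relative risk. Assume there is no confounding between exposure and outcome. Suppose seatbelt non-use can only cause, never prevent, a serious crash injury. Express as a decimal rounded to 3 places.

PN ≈ 0.905

Under exogeneity and monotonicity, PN = (RR − 1) / RR = 1 − 1/RR.
PN = (10.48 − 1) / 10.48 = 9.48 / 10.48 ≈ 0.9046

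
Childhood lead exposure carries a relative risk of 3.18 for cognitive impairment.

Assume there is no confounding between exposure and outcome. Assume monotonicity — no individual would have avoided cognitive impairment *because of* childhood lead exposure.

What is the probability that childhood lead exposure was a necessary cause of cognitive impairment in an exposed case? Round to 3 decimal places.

Under exogeneity and monotonicity, PN = (RR − 1) / RR = 1 − 1/RR.
PN = (3.18 − 1) / 3.18 = 2.18 / 3.18 ≈ 0.6855

PN ≈ 0.686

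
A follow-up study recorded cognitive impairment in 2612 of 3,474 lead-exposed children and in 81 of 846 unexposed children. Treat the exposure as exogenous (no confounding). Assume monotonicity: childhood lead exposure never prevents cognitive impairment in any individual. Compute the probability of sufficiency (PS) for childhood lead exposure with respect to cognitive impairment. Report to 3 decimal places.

PS ≈ 0.726

p₁ = P(outcome | exposed) = 2612/3474 = 0.75187
p₀ = P(outcome | unexposed) = 81/846 = 0.095745
Under exogeneity and monotonicity, PS = (p₁ − p₀) / (1 − p₀).
PS = (0.75187 − 0.095745) / (1 − 0.095745) = 0.65613 / 0.90426 ≈ 0.7256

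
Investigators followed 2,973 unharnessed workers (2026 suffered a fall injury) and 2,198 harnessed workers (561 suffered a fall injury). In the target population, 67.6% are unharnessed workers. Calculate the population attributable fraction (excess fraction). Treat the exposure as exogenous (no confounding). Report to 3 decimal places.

PAF ≈ 0.530

p₁ = P(outcome | exposed) = 2026/2973 = 0.68147
p₀ = P(outcome | unexposed) = 561/2198 = 0.25523
Overall risk P(Y=1) = π·p₁ + (1−π)·p₀ = 0.676×0.68147 + 0.324×0.25523 = 0.54337.
Under exogeneity, PAF = [P(Y=1) − p₀] / P(Y=1).
PAF = (0.54337 − 0.25523) / 0.54337 ≈ 0.5303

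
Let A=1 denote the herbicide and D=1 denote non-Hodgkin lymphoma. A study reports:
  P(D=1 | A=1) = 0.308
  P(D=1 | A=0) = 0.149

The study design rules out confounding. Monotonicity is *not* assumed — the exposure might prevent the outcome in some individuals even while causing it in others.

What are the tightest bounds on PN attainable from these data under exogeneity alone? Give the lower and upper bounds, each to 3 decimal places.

Let p₁ = 0.308, p₀ = 0.149.
Under exogeneity alone the bounds on PN are max{0,(p₁−p₀)/p₁} ≤ PN ≤ min{1,(1−p₀)/p₁}.
  lower = (p₁ − p₀)/p₁ = 0.159 / 0.308 ≈ 0.5162
  upper = min{1, (1 − p₀)/p₁} = 0.851 / 0.308 ≈ 2.7630 → capped at 1

0.516 ≤ PN ≤ 1.000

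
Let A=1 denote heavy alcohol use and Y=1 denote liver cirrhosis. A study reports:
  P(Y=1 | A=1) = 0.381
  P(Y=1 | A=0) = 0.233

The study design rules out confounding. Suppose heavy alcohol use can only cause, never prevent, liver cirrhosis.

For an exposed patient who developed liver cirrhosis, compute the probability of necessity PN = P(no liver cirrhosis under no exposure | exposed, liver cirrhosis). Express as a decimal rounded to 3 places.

PN ≈ 0.388

Let p₁ = 0.381, p₀ = 0.233.
Under exogeneity and monotonicity, PN = (p₁ − p₀) / p₁.
PN = (0.381 − 0.233) / 0.381 = 0.148 / 0.381 ≈ 0.3885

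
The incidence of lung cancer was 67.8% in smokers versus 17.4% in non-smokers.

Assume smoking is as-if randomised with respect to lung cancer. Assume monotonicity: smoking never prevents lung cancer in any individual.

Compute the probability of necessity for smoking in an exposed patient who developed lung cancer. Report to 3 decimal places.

PN ≈ 0.743

p₁ = 0.678, p₀ = 0.174.
Under exogeneity and monotonicity, PN = (p₁ − p₀) / p₁.
PN = (0.678 − 0.174) / 0.678 = 0.504 / 0.678 ≈ 0.7434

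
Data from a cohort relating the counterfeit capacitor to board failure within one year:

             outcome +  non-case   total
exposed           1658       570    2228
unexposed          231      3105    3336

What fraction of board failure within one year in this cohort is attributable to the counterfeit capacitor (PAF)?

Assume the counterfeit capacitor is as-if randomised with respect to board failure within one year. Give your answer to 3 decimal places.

PAF ≈ 0.796

p₁ = P(outcome | exposed) = 1658/2228 = 0.74417
p₀ = P(outcome | unexposed) = 231/3336 = 0.069245
Exposure prevalence π = 2228/5564 = 0.40043; overall risk P(Y=1) = 0.3395.
Under exogeneity, PAF = [P(Y=1) − p₀]/P(Y=1).
PAF = (0.3395 − 0.069245) / 0.3395 ≈ 0.7960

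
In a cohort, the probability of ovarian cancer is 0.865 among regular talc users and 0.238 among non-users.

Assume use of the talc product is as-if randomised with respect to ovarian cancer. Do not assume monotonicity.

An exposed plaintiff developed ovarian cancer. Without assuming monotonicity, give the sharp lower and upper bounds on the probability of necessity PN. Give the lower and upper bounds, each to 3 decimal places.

Let p₁ = 0.865, p₀ = 0.238.
Under exogeneity alone the bounds on PN are max{0,(p₁−p₀)/p₁} ≤ PN ≤ min{1,(1−p₀)/p₁}.
  lower = (p₁ − p₀)/p₁ = 0.627 / 0.865 ≈ 0.7249
  upper = min{1, (1 − p₀)/p₁} = 0.762 / 0.865 ≈ 0.8809

0.725 ≤ PN ≤ 0.881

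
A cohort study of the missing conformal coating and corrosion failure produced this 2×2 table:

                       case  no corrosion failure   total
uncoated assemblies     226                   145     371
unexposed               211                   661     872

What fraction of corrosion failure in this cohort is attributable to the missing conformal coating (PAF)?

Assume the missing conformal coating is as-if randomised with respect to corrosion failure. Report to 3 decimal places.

p₁ = P(outcome | exposed) = 226/371 = 0.60916
p₀ = P(outcome | unexposed) = 211/872 = 0.24197
Exposure prevalence π = 371/1243 = 0.29847; overall risk P(Y=1) = 0.35157.
Under exogeneity, PAF = [P(Y=1) − p₀]/P(Y=1).
PAF = (0.35157 − 0.24197) / 0.35157 ≈ 0.3117

PAF ≈ 0.312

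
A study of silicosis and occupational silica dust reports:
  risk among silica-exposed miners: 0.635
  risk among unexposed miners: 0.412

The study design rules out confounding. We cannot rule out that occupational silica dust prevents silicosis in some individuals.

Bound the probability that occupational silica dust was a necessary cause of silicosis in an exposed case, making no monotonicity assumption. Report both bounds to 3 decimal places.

0.351 ≤ PN ≤ 0.926

Let p₁ = 0.635, p₀ = 0.412.
Under exogeneity alone the bounds on PN are max{0,(p₁−p₀)/p₁} ≤ PN ≤ min{1,(1−p₀)/p₁}.
  lower = (p₁ − p₀)/p₁ = 0.223 / 0.635 ≈ 0.3512
  upper = min{1, (1 − p₀)/p₁} = 0.588 / 0.635 ≈ 0.9260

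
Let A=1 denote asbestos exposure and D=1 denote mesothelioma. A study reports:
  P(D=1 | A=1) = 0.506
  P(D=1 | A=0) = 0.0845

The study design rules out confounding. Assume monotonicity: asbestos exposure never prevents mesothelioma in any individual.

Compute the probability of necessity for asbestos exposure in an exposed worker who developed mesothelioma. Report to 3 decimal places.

PN ≈ 0.833

Let p₁ = 0.506, p₀ = 0.0845.
Under exogeneity and monotonicity, PN = (p₁ − p₀) / p₁.
PN = (0.506 − 0.0845) / 0.506 = 0.4215 / 0.506 ≈ 0.8330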